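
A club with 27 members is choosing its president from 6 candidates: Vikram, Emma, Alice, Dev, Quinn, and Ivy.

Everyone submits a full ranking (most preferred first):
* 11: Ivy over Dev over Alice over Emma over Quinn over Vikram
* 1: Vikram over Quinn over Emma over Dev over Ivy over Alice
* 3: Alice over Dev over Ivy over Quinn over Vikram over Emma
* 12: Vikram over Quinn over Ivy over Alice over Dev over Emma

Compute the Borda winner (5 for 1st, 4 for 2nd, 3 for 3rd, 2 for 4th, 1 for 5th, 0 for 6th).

Vikram: 11×0 + 1×5 + 3×1 + 12×5 = 68
Emma: 11×2 + 1×3 + 3×0 + 12×0 = 25
Alice: 11×3 + 1×0 + 3×5 + 12×2 = 72
Dev: 11×4 + 1×2 + 3×4 + 12×1 = 70
Quinn: 11×1 + 1×4 + 3×2 + 12×4 = 69
Ivy: 11×5 + 1×1 + 3×3 + 12×3 = 101

Ivy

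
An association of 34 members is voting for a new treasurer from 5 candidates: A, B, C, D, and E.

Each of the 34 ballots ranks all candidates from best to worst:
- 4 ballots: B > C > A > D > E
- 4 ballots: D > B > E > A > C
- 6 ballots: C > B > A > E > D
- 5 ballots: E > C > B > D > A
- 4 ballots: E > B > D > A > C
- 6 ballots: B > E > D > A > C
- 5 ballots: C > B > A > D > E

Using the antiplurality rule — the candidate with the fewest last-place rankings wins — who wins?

B

Last-place votes: A 5, B 0, C 14, D 6, E 9.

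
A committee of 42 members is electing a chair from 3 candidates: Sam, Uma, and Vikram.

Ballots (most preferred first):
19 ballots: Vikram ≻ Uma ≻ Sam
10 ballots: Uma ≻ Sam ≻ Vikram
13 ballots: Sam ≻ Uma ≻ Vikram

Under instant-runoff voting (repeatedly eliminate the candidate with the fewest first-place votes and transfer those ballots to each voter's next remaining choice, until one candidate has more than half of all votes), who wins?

Sam

Round 1: Sam 13, Uma 10, Vikram 19. Uma eliminated.
Round 2: Sam 23, Vikram 19. Sam has a majority (≥22).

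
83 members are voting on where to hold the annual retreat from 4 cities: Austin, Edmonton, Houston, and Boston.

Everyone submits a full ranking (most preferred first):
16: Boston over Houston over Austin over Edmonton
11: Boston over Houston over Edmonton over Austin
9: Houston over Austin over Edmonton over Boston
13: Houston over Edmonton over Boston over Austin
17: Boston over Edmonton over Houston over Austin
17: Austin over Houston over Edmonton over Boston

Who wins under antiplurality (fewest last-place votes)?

Houston

Last-place votes: Austin 41, Edmonton 16, Houston 0, Boston 26.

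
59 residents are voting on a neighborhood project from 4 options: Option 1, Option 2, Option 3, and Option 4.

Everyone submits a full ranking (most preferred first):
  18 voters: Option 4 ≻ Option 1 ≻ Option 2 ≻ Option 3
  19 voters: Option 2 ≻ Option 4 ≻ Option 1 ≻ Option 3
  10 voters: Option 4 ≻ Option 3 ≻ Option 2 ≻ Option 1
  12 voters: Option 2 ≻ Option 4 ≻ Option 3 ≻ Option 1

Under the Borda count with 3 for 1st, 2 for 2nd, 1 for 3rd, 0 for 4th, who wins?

Option 4

Option 1: 18×2 + 19×1 + 10×0 + 12×0 = 55
Option 2: 18×1 + 19×3 + 10×1 + 12×3 = 121
Option 3: 18×0 + 19×0 + 10×2 + 12×1 = 32
Option 4: 18×3 + 19×2 + 10×3 + 12×2 = 146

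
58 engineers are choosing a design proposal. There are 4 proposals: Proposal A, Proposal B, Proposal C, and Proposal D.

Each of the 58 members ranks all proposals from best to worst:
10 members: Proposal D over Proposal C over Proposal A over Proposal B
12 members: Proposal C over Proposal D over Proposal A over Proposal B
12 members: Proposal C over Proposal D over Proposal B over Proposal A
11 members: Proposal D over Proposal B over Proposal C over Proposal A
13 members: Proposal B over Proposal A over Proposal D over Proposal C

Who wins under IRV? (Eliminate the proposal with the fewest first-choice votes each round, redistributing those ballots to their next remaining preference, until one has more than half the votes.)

Round 1: Proposal A 0, Proposal B 13, Proposal C 24, Proposal D 21. Proposal A eliminated.
Round 2: Proposal B 13, Proposal C 24, Proposal D 21. Proposal B eliminated.
Round 3: Proposal C 24, Proposal D 34. Proposal D has a majority (≥30).

Proposal D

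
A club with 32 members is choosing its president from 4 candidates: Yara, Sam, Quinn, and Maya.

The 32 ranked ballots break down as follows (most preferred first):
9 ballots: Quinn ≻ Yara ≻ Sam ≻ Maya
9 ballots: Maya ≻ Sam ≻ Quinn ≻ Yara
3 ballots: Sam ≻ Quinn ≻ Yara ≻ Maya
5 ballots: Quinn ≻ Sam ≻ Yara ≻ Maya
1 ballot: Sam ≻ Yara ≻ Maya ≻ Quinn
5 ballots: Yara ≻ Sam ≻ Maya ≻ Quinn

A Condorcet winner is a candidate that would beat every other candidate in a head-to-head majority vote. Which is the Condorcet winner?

Sam

Sam vs Yara: 18–14
Sam vs Quinn: 18–14
Sam vs Maya: 23–9
Sam beats every other candidate.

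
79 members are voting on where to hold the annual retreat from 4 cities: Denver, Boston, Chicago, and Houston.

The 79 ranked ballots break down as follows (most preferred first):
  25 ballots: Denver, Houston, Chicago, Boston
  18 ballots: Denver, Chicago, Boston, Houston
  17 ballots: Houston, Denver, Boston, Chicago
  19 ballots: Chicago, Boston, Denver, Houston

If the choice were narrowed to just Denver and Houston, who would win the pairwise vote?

Denver

Denver is ranked above Houston on 62 ballots; Houston above Denver on 17.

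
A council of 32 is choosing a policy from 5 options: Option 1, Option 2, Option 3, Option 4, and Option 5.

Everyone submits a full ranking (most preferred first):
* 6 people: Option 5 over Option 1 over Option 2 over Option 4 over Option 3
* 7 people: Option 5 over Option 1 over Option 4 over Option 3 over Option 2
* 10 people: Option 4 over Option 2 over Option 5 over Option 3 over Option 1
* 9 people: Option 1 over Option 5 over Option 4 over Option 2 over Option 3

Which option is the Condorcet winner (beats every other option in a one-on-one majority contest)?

Option 5

Option 5 vs Option 1: 23–9
Option 5 vs Option 2: 22–10
Option 5 vs Option 3: 32–0
Option 5 vs Option 4: 22–10
Option 5 beats every other option.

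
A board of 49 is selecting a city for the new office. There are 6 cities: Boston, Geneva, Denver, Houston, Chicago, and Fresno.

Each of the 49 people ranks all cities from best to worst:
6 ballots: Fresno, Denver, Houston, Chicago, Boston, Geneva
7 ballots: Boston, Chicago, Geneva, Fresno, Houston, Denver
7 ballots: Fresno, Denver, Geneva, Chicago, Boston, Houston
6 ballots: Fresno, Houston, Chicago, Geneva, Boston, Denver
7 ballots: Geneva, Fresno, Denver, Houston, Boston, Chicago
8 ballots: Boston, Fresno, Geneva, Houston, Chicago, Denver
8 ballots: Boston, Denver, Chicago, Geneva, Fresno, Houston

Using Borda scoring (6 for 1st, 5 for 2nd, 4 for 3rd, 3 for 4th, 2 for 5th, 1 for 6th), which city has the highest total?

Fresno

Boston: 6×2 + 7×6 + 7×2 + 6×2 + 7×2 + 8×6 + 8×6 = 190
Geneva: 6×1 + 7×4 + 7×4 + 6×3 + 7×6 + 8×4 + 8×3 = 178
Denver: 6×5 + 7×1 + 7×5 + 6×1 + 7×4 + 8×1 + 8×5 = 154
Houston: 6×4 + 7×2 + 7×1 + 6×5 + 7×3 + 8×3 + 8×1 = 128
Chicago: 6×3 + 7×5 + 7×3 + 6×4 + 7×1 + 8×2 + 8×4 = 153
Fresno: 6×6 + 7×3 + 7×6 + 6×6 + 7×5 + 8×5 + 8×2 = 226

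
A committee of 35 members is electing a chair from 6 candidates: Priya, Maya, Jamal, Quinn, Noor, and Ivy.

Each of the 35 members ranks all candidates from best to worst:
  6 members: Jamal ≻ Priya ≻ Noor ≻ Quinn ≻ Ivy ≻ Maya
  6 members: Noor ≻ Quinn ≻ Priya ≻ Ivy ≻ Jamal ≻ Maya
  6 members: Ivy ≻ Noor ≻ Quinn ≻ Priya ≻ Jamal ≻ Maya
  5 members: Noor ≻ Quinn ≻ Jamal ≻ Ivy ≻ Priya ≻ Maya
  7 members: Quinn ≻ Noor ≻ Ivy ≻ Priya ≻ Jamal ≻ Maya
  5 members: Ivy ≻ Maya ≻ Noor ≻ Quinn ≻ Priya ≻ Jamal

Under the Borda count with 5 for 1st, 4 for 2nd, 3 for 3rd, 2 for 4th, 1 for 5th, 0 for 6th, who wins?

Noor

Priya: 6×4 + 6×3 + 6×2 + 5×1 + 7×2 + 5×1 = 78
Maya: 6×0 + 6×0 + 6×0 + 5×0 + 7×0 + 5×4 = 20
Jamal: 6×5 + 6×1 + 6×1 + 5×3 + 7×1 + 5×0 = 64
Quinn: 6×2 + 6×4 + 6×3 + 5×4 + 7×5 + 5×2 = 119
Noor: 6×3 + 6×5 + 6×4 + 5×5 + 7×4 + 5×3 = 140
Ivy: 6×1 + 6×2 + 6×5 + 5×2 + 7×3 + 5×5 = 104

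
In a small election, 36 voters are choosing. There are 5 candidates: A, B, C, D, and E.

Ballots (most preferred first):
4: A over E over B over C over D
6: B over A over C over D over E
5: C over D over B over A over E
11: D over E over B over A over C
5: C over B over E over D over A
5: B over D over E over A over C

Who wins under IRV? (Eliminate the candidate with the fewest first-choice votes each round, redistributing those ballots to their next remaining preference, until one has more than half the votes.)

B

Round 1: A 4, B 11, C 10, D 11, E 0. E eliminated.
Round 2: A 4, B 11, C 10, D 11. A eliminated.
Round 3: B 15, C 10, D 11. C eliminated.
Round 4: B 20, D 16. B has a majority (≥19).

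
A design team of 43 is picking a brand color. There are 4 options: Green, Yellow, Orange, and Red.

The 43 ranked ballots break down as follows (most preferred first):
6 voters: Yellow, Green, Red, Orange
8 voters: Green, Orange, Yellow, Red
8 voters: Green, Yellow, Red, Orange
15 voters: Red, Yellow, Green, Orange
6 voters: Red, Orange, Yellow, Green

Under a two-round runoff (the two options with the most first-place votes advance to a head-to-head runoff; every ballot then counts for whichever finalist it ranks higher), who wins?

Green

Round 1 first-place votes: Green 16, Yellow 6, Orange 0, Red 21. Red and Green advance.
Runoff: Red is ranked above Green on 21 ballots, Green above Red on 22.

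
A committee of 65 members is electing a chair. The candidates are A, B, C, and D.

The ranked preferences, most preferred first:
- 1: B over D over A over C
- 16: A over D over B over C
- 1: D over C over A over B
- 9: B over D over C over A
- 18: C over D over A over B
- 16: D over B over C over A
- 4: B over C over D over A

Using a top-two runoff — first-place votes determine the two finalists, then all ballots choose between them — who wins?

Round 1 first-place votes: A 16, B 14, C 18, D 17. C and D advance.
Runoff: C is ranked above D on 22 ballots, D above C on 43.

D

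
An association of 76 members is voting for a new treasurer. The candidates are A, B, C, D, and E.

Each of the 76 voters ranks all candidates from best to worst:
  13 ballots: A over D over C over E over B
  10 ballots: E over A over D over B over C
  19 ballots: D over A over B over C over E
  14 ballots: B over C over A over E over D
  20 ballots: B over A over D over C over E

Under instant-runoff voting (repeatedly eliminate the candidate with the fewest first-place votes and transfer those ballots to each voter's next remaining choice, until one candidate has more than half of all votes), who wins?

A

Round 1: A 13, B 34, C 0, D 19, E 10. C eliminated.
Round 2: A 13, B 34, D 19, E 10. E eliminated.
Round 3: A 23, B 34, D 19. D eliminated.
Round 4: A 42, B 34. A has a majority (≥39).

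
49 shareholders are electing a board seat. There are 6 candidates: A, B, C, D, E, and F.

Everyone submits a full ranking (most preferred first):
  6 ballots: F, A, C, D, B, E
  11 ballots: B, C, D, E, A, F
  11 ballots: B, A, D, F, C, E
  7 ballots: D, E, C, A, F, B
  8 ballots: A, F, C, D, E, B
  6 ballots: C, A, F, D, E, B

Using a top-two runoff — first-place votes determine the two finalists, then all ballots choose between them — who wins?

A

Round 1 first-place votes: A 8, B 22, C 6, D 7, E 0, F 6. B and A advance.
Runoff: B is ranked above A on 22 ballots, A above B on 27.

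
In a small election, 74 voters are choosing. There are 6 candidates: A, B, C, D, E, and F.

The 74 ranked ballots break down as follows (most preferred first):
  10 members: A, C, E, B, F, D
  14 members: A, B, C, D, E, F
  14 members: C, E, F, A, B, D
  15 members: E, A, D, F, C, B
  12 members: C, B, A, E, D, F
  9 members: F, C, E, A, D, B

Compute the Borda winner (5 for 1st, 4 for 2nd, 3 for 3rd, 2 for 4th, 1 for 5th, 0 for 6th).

A: 10×5 + 14×5 + 14×2 + 15×4 + 12×3 + 9×2 = 262
B: 10×2 + 14×4 + 14×1 + 15×0 + 12×4 + 9×0 = 138
C: 10×4 + 14×3 + 14×5 + 15×1 + 12×5 + 9×4 = 263
D: 10×0 + 14×2 + 14×0 + 15×3 + 12×1 + 9×1 = 94
E: 10×3 + 14×1 + 14×4 + 15×5 + 12×2 + 9×3 = 226
F: 10×1 + 14×0 + 14×3 + 15×2 + 12×0 + 9×5 = 127

C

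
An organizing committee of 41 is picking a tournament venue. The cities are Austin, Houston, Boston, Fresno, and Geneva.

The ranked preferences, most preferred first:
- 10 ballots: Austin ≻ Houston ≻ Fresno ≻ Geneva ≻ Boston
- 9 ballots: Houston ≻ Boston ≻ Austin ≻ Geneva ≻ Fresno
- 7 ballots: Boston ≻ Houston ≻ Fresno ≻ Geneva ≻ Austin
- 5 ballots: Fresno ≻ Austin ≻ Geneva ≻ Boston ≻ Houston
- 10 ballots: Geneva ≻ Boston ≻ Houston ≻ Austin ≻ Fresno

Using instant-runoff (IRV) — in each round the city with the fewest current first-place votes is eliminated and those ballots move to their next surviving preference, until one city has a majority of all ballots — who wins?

Houston

Round 1: Austin 10, Houston 9, Boston 7, Fresno 5, Geneva 10. Fresno eliminated.
Round 2: Austin 15, Houston 9, Boston 7, Geneva 10. Boston eliminated.
Round 3: Austin 15, Houston 16, Geneva 10. Geneva eliminated.
Round 4: Austin 15, Houston 26. Houston has a majority (≥21).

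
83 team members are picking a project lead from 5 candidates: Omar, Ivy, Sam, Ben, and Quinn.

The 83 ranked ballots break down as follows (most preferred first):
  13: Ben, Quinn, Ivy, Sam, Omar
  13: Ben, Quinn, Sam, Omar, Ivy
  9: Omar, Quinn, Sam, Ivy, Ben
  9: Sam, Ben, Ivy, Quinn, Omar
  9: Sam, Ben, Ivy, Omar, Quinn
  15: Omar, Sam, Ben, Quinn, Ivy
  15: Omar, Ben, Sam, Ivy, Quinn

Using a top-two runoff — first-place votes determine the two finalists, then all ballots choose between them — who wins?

Round 1 first-place votes: Omar 39, Ivy 0, Sam 18, Ben 26, Quinn 0. Omar and Ben advance.
Runoff: Omar is ranked above Ben on 39 ballots, Ben above Omar on 44.

Ben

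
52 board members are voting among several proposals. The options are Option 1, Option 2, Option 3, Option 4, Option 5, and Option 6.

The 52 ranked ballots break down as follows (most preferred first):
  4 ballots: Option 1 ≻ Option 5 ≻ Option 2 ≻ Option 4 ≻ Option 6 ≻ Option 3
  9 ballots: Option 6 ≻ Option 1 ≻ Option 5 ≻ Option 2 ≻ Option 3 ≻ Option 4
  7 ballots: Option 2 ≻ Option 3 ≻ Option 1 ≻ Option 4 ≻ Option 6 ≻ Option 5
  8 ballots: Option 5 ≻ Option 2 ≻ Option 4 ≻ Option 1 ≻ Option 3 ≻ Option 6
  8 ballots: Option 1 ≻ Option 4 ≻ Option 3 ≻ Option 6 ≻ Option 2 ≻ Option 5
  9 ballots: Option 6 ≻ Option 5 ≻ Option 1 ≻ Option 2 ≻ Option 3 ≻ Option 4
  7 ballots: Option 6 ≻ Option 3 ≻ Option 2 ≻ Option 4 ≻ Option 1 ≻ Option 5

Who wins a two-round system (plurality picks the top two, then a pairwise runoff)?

Round 1 first-place votes: Option 1 12, Option 2 7, Option 3 0, Option 4 0, Option 5 8, Option 6 25. Option 6 and Option 1 advance.
Runoff: Option 6 is ranked above Option 1 on 25 ballots, Option 1 above Option 6 on 27.

Option 1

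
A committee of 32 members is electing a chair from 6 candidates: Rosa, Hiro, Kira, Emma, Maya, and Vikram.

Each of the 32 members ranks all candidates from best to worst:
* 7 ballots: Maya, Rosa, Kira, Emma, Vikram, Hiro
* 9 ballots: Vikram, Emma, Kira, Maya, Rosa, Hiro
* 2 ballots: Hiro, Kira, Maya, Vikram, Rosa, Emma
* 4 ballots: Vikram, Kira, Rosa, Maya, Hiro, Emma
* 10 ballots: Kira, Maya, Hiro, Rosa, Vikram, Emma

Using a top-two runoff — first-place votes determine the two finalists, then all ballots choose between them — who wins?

Round 1 first-place votes: Rosa 0, Hiro 2, Kira 10, Emma 0, Maya 7, Vikram 13. Vikram and Kira advance.
Runoff: Vikram is ranked above Kira on 13 ballots, Kira above Vikram on 19.

Kira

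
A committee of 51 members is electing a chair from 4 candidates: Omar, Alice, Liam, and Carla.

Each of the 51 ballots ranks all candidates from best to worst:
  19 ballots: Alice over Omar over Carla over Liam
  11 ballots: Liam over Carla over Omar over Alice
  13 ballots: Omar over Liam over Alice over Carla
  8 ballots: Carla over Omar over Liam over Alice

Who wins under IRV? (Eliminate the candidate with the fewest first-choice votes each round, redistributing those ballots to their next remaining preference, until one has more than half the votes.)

Omar

Round 1: Omar 13, Alice 19, Liam 11, Carla 8. Carla eliminated.
Round 2: Omar 21, Alice 19, Liam 11. Liam eliminated.
Round 3: Omar 32, Alice 19. Omar has a majority (≥26).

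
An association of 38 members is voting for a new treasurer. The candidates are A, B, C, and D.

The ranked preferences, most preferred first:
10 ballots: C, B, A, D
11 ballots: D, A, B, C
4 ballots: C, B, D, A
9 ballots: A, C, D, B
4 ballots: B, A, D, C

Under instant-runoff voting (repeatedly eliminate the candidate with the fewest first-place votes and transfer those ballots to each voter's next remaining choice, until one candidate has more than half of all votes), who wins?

A

Round 1: A 9, B 4, C 14, D 11. B eliminated.
Round 2: A 13, C 14, D 11. D eliminated.
Round 3: A 24, C 14. A has a majority (≥20).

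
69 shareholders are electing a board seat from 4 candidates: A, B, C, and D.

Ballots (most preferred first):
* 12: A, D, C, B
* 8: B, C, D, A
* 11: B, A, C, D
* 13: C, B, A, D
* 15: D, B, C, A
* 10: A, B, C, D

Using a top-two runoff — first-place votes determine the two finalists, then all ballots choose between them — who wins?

B

Round 1 first-place votes: A 22, B 19, C 13, D 15. A and B advance.
Runoff: A is ranked above B on 22 ballots, B above A on 47.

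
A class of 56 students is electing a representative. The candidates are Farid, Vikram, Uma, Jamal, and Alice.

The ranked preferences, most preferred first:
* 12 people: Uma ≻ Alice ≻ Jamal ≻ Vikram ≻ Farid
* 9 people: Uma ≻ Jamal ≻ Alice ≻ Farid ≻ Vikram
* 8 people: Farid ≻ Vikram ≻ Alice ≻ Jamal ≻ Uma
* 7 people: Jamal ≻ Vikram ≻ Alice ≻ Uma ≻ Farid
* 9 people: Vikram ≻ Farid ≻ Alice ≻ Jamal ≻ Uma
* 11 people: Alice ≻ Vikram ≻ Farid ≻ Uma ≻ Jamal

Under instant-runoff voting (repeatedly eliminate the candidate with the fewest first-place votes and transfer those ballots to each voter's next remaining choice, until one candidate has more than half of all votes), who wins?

Vikram

Round 1: Farid 8, Vikram 9, Uma 21, Jamal 7, Alice 11. Jamal eliminated.
Round 2: Farid 8, Vikram 16, Uma 21, Alice 11. Farid eliminated.
Round 3: Vikram 24, Uma 21, Alice 11. Alice eliminated.
Round 4: Vikram 35, Uma 21. Vikram has a majority (≥29).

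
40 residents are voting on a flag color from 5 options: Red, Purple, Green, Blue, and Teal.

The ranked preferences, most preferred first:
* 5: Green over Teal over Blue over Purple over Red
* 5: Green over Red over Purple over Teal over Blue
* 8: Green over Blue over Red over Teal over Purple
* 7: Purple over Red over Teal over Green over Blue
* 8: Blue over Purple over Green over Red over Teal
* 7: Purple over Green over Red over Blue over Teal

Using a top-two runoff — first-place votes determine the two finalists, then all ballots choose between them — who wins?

Round 1 first-place votes: Red 0, Purple 14, Green 18, Blue 8, Teal 0. Green and Purple advance.
Runoff: Green is ranked above Purple on 18 ballots, Purple above Green on 22.

Purple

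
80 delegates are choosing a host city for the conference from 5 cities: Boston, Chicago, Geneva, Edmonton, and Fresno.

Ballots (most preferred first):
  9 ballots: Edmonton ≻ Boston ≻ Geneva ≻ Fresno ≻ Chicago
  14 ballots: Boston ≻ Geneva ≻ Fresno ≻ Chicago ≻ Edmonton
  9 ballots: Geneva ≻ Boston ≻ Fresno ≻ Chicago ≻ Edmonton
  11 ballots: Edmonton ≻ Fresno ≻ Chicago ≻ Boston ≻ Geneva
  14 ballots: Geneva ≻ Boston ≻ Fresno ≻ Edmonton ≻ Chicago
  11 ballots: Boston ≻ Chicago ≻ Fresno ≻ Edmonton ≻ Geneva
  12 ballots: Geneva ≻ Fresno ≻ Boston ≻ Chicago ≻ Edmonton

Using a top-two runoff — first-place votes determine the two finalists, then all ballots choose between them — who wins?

Round 1 first-place votes: Boston 25, Chicago 0, Geneva 35, Edmonton 20, Fresno 0. Geneva and Boston advance.
Runoff: Geneva is ranked above Boston on 35 ballots, Boston above Geneva on 45.

Boston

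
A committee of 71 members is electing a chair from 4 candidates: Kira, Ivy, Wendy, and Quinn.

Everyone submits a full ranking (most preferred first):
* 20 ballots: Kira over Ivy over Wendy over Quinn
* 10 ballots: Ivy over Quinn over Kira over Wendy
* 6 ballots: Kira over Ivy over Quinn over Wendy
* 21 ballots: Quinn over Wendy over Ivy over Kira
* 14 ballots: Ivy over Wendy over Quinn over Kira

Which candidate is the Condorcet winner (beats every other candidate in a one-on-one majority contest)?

Ivy vs Kira: 45–26
Ivy vs Wendy: 50–21
Ivy vs Quinn: 50–21
Ivy beats every other candidate.

Ivy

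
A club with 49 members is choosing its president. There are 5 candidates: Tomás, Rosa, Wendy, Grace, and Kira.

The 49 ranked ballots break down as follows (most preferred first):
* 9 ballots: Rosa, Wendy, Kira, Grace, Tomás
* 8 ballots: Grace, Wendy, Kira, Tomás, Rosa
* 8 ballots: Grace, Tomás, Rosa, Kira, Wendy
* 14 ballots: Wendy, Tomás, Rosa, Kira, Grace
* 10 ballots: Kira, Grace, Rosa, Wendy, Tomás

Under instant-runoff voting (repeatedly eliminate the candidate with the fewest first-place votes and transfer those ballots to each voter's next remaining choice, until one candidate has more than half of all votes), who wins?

Round 1: Tomás 0, Rosa 9, Wendy 14, Grace 16, Kira 10. Tomás eliminated.
Round 2: Rosa 9, Wendy 14, Grace 16, Kira 10. Rosa eliminated.
Round 3: Wendy 23, Grace 16, Kira 10. Kira eliminated.
Round 4: Wendy 23, Grace 26. Grace has a majority (≥25).

Grace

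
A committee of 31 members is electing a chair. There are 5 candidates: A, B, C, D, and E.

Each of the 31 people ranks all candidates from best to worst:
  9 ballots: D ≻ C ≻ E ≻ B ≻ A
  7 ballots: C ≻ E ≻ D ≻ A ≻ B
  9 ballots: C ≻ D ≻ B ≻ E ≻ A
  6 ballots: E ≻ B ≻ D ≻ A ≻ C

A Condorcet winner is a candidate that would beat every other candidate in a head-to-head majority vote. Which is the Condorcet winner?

C vs A: 25–6
C vs B: 25–6
C vs D: 16–15
C vs E: 25–6
C beats every other candidate.

C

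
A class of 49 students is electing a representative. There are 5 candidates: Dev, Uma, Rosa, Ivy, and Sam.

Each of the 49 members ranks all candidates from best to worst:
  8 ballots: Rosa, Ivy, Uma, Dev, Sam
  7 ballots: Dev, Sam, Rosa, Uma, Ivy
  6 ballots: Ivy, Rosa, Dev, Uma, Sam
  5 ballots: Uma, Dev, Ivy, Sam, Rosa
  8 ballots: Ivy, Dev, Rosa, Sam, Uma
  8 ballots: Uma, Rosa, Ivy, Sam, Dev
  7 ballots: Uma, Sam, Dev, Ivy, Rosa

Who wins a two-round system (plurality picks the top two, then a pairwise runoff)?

Uma

Round 1 first-place votes: Dev 7, Uma 20, Rosa 8, Ivy 14, Sam 0. Uma and Ivy advance.
Runoff: Uma is ranked above Ivy on 27 ballots, Ivy above Uma on 22.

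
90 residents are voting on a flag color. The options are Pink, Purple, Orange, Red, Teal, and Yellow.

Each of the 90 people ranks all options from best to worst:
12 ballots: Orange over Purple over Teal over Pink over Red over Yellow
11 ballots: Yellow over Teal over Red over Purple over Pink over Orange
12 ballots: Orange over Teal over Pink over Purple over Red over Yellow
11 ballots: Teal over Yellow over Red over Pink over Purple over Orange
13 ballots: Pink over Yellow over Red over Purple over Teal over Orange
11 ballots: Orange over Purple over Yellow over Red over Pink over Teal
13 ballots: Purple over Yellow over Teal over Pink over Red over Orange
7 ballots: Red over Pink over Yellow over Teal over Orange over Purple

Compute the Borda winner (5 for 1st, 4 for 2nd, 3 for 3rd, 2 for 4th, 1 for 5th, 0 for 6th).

Yellow

Pink: 12×2 + 11×1 + 12×3 + 11×2 + 13×5 + 11×1 + 13×2 + 7×4 = 223
Purple: 12×4 + 11×2 + 12×2 + 11×1 + 13×2 + 11×4 + 13×5 + 7×0 = 240
Orange: 12×5 + 11×0 + 12×5 + 11×0 + 13×0 + 11×5 + 13×0 + 7×1 = 182
Red: 12×1 + 11×3 + 12×1 + 11×3 + 13×3 + 11×2 + 13×1 + 7×5 = 199
Teal: 12×3 + 11×4 + 12×4 + 11×5 + 13×1 + 11×0 + 13×3 + 7×2 = 249
Yellow: 12×0 + 11×5 + 12×0 + 11×4 + 13×4 + 11×3 + 13×4 + 7×3 = 257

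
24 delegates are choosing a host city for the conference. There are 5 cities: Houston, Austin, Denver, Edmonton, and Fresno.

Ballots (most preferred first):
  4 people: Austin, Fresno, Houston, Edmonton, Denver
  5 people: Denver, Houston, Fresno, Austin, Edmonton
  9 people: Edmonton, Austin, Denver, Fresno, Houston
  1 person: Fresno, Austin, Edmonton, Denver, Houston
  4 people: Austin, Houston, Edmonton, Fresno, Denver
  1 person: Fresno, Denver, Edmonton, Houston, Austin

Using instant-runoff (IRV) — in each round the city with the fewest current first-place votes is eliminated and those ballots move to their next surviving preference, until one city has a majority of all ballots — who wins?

Austin

Round 1: Houston 0, Austin 8, Denver 5, Edmonton 9, Fresno 2. Houston eliminated.
Round 2: Austin 8, Denver 5, Edmonton 9, Fresno 2. Fresno eliminated.
Round 3: Austin 9, Denver 6, Edmonton 9. Denver eliminated.
Round 4: Austin 14, Edmonton 10. Austin has a majority (≥13).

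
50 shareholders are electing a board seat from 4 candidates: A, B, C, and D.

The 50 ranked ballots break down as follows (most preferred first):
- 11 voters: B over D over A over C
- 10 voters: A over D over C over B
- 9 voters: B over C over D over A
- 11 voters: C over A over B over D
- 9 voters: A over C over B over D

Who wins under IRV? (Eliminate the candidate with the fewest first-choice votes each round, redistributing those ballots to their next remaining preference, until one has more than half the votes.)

A

Round 1: A 19, B 20, C 11, D 0. D eliminated.
Round 2: A 19, B 20, C 11. C eliminated.
Round 3: A 30, B 20. A has a majority (≥26).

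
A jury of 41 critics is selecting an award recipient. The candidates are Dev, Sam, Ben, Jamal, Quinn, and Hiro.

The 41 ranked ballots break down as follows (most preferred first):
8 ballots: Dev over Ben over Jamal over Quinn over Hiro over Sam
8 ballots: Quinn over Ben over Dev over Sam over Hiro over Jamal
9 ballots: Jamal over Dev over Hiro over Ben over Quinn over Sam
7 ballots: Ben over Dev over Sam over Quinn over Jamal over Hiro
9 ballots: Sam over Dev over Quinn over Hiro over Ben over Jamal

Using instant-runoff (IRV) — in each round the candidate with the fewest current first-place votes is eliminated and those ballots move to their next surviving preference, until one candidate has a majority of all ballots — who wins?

Dev

Round 1: Dev 8, Sam 9, Ben 7, Jamal 9, Quinn 8, Hiro 0. Hiro eliminated.
Round 2: Dev 8, Sam 9, Ben 7, Jamal 9, Quinn 8. Ben eliminated.
Round 3: Dev 15, Sam 9, Jamal 9, Quinn 8. Quinn eliminated.
Round 4: Dev 23, Sam 9, Jamal 9. Dev has a majority (≥21).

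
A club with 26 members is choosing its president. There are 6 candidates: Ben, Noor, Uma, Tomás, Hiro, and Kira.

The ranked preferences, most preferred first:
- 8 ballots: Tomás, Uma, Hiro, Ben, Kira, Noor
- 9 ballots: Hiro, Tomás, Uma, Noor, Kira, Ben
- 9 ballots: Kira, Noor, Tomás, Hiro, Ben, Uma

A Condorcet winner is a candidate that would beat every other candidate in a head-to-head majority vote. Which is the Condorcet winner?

Tomás vs Ben: 26–0
Tomás vs Noor: 17–9
Tomás vs Uma: 26–0
Tomás vs Hiro: 17–9
Tomás vs Kira: 17–9
Tomás beats every other candidate.

Tomás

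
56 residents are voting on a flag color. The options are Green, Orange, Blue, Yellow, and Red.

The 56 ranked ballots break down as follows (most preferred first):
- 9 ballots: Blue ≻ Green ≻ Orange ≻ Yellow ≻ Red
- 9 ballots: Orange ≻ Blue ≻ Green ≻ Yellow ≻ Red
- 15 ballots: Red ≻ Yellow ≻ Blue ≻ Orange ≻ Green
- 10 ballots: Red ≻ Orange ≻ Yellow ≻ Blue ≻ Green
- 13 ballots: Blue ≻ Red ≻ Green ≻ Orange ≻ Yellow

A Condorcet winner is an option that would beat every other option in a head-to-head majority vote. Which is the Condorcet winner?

Blue vs Green: 56–0
Blue vs Orange: 37–19
Blue vs Yellow: 31–25
Blue vs Red: 31–25
Blue beats every other option.

Blue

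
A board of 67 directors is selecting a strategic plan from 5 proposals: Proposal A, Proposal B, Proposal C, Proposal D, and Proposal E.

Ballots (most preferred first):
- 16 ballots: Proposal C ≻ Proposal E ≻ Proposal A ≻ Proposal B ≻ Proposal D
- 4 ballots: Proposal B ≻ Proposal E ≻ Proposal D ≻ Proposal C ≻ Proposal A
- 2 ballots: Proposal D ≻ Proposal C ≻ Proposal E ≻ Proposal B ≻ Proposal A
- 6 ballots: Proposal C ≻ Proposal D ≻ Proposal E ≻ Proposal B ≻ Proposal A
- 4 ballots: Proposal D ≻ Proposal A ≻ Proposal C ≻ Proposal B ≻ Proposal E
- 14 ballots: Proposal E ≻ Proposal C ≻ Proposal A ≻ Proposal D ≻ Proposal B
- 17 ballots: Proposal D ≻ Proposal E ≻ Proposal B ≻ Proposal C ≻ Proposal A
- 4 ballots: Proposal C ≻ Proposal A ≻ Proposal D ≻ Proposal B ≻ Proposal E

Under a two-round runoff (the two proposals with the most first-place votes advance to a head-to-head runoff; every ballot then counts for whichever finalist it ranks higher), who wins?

Round 1 first-place votes: Proposal A 0, Proposal B 4, Proposal C 26, Proposal D 23, Proposal E 14. Proposal C and Proposal D advance.
Runoff: Proposal C is ranked above Proposal D on 40 ballots, Proposal D above Proposal C on 27.

Proposal C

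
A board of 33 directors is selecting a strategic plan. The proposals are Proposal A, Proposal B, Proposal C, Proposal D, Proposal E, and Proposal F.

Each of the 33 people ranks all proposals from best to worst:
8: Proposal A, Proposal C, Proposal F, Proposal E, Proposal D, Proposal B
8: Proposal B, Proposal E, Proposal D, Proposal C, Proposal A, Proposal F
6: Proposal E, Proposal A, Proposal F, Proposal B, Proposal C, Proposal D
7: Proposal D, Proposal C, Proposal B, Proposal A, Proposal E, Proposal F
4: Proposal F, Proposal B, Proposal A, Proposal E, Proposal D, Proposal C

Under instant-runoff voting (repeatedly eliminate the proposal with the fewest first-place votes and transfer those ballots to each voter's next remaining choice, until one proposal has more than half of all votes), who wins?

Proposal B

Round 1: Proposal A 8, Proposal B 8, Proposal C 0, Proposal D 7, Proposal E 6, Proposal F 4. Proposal C eliminated.
Round 2: Proposal A 8, Proposal B 8, Proposal D 7, Proposal E 6, Proposal F 4. Proposal F eliminated.
Round 3: Proposal A 8, Proposal B 12, Proposal D 7, Proposal E 6. Proposal E eliminated.
Round 4: Proposal A 14, Proposal B 12, Proposal D 7. Proposal D eliminated.
Round 5: Proposal A 14, Proposal B 19. Proposal B has a majority (≥17).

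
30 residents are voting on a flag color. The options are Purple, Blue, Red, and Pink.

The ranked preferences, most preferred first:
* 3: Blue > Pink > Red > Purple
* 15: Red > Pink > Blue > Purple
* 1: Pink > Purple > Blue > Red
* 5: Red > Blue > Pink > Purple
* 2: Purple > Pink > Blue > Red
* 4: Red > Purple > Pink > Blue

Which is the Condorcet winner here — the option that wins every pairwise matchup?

Red vs Purple: 27–3
Red vs Blue: 24–6
Red vs Pink: 24–6
Red beats every other option.

Red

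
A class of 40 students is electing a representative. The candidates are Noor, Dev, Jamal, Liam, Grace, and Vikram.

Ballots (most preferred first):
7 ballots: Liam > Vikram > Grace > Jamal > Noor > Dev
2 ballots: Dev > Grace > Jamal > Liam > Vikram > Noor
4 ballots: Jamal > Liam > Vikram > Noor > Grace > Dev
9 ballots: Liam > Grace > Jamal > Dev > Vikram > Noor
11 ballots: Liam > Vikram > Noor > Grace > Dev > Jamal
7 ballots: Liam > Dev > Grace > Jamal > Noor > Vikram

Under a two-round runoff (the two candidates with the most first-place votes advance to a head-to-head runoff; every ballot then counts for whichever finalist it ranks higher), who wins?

Round 1 first-place votes: Noor 0, Dev 2, Jamal 4, Liam 34, Grace 0, Vikram 0. Liam and Jamal advance.
Runoff: Liam is ranked above Jamal on 34 ballots, Jamal above Liam on 6.

Liam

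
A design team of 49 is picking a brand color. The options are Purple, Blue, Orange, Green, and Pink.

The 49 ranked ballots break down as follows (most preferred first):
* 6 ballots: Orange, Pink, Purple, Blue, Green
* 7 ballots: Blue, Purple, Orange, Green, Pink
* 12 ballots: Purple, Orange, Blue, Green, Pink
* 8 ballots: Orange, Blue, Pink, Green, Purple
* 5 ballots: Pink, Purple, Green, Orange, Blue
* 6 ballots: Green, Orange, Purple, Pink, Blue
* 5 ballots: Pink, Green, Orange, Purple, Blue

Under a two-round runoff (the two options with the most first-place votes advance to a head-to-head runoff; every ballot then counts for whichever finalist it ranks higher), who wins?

Round 1 first-place votes: Purple 12, Blue 7, Orange 14, Green 6, Pink 10. Orange and Purple advance.
Runoff: Orange is ranked above Purple on 25 ballots, Purple above Orange on 24.

Orange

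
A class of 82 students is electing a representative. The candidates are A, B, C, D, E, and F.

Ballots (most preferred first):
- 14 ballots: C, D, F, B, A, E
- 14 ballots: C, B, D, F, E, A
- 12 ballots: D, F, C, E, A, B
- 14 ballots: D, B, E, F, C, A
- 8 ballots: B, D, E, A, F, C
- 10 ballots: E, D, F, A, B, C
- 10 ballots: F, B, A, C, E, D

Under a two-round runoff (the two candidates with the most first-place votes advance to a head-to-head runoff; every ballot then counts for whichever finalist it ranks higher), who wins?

D

Round 1 first-place votes: A 0, B 8, C 28, D 26, E 10, F 10. C and D advance.
Runoff: C is ranked above D on 38 ballots, D above C on 44.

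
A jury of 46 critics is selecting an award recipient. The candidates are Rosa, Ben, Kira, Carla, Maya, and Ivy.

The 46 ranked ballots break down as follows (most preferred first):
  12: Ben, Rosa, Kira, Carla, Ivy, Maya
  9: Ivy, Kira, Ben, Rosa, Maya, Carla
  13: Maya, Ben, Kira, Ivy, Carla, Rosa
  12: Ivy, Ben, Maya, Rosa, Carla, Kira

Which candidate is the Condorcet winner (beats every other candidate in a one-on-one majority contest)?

Ben vs Rosa: 46–0
Ben vs Kira: 37–9
Ben vs Carla: 46–0
Ben vs Maya: 33–13
Ben vs Ivy: 25–21
Ben beats every other candidate.

Ben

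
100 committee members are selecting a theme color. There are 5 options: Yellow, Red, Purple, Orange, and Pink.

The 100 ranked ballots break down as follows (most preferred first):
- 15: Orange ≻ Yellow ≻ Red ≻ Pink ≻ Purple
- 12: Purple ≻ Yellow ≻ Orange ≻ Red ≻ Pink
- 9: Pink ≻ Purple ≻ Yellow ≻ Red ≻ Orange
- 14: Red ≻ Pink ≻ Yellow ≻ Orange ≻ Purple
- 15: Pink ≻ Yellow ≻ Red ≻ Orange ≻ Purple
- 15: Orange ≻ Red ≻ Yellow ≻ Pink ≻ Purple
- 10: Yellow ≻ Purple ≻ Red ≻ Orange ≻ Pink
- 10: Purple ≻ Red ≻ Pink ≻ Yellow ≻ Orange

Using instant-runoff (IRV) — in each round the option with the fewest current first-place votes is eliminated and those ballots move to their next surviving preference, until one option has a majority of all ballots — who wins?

Pink

Round 1: Yellow 10, Red 14, Purple 22, Orange 30, Pink 24. Yellow eliminated.
Round 2: Red 14, Purple 32, Orange 30, Pink 24. Red eliminated.
Round 3: Purple 32, Orange 30, Pink 38. Orange eliminated.
Round 4: Purple 32, Pink 68. Pink has a majority (≥51).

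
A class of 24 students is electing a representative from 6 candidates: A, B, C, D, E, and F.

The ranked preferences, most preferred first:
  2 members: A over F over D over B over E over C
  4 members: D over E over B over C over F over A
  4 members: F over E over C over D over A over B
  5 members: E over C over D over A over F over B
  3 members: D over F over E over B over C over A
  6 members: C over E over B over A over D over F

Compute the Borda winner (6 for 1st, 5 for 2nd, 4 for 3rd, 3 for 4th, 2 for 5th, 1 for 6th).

E

A: 2×6 + 4×1 + 4×2 + 5×3 + 3×1 + 6×3 = 60
B: 2×3 + 4×4 + 4×1 + 5×1 + 3×3 + 6×4 = 64
C: 2×1 + 4×3 + 4×4 + 5×5 + 3×2 + 6×6 = 97
D: 2×4 + 4×6 + 4×3 + 5×4 + 3×6 + 6×2 = 94
E: 2×2 + 4×5 + 4×5 + 5×6 + 3×4 + 6×5 = 116
F: 2×5 + 4×2 + 4×6 + 5×2 + 3×5 + 6×1 = 73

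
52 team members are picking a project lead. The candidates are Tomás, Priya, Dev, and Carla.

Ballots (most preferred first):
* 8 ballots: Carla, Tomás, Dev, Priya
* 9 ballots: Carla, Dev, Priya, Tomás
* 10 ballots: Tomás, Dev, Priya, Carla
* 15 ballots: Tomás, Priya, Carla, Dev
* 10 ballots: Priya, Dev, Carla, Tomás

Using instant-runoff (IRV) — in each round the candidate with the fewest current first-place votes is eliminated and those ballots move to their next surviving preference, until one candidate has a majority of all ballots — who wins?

Carla

Round 1: Tomás 25, Priya 10, Dev 0, Carla 17. Dev eliminated.
Round 2: Tomás 25, Priya 10, Carla 17. Priya eliminated.
Round 3: Tomás 25, Carla 27. Carla has a majority (≥27).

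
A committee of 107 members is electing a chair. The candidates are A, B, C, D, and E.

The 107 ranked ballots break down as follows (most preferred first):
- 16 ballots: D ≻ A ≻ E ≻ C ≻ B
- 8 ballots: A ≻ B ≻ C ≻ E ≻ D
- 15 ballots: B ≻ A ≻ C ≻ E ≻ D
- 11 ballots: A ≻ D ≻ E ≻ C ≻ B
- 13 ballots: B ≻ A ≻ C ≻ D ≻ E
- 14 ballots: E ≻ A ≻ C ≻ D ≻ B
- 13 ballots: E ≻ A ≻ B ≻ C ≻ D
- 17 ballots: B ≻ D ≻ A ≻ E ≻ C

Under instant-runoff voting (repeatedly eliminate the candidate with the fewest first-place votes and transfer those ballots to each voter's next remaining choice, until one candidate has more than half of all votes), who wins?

A

Round 1: A 19, B 45, C 0, D 16, E 27. C eliminated.
Round 2: A 19, B 45, D 16, E 27. D eliminated.
Round 3: A 35, B 45, E 27. E eliminated.
Round 4: A 62, B 45. A has a majority (≥54).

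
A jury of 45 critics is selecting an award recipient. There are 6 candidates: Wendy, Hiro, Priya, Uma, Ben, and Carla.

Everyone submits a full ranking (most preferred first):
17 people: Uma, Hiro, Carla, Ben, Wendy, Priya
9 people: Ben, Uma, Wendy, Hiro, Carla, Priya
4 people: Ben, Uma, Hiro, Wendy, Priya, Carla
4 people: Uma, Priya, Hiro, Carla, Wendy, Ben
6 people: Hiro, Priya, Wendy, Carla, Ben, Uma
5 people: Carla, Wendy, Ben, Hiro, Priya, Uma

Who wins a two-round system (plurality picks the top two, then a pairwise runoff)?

Ben

Round 1 first-place votes: Wendy 0, Hiro 6, Priya 0, Uma 21, Ben 13, Carla 5. Uma and Ben advance.
Runoff: Uma is ranked above Ben on 21 ballots, Ben above Uma on 24.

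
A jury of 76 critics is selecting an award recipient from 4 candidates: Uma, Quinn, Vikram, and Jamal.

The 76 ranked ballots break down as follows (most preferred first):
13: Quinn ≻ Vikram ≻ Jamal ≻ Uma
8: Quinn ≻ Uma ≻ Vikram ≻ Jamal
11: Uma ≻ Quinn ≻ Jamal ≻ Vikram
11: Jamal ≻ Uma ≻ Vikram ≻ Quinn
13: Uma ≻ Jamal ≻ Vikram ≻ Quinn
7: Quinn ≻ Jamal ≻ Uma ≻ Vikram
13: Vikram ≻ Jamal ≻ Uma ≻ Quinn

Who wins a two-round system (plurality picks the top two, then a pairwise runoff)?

Round 1 first-place votes: Uma 24, Quinn 28, Vikram 13, Jamal 11. Quinn and Uma advance.
Runoff: Quinn is ranked above Uma on 28 ballots, Uma above Quinn on 48.

Uma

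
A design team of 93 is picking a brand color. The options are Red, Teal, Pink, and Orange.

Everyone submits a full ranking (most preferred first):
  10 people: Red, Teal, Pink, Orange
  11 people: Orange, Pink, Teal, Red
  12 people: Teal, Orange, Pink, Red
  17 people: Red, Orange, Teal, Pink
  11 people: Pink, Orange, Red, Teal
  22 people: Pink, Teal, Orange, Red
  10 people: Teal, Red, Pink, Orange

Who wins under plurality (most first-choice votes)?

Pink

First-place votes: Red 27, Teal 22, Pink 33, Orange 11.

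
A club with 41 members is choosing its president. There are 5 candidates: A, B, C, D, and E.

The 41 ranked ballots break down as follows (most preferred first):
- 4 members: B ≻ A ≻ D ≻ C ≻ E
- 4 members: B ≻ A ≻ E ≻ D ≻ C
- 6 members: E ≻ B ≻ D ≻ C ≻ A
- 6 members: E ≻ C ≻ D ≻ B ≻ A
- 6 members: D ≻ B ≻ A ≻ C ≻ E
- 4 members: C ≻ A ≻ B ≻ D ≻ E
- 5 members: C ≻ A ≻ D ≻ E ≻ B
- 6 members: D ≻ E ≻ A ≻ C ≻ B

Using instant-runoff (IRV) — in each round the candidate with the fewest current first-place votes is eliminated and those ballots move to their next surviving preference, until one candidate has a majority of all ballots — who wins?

D

Round 1: A 0, B 8, C 9, D 12, E 12. A eliminated.
Round 2: B 8, C 9, D 12, E 12. B eliminated.
Round 3: C 9, D 16, E 16. C eliminated.
Round 4: D 25, E 16. D has a majority (≥21).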